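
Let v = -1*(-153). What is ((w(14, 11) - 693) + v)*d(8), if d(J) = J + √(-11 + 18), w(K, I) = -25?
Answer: -4520 - 565*√7 ≈ -6014.9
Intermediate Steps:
d(J) = J + √7
v = 153
((w(14, 11) - 693) + v)*d(8) = ((-25 - 693) + 153)*(8 + √7) = (-718 + 153)*(8 + √7) = -565*(8 + √7) = -4520 - 565*√7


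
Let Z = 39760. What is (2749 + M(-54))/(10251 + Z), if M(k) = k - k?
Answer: 2749/50011 ≈ 0.054968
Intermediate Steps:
M(k) = 0
(2749 + M(-54))/(10251 + Z) = (2749 + 0)/(10251 + 39760) = 2749/50011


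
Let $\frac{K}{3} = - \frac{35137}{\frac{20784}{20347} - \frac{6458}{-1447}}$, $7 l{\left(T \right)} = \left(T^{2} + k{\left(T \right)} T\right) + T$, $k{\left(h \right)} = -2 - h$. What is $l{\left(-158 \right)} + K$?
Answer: $- \frac{21699141953501}{1130327618} \approx -19197.0$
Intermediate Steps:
$l{\left(T \right)} = \frac{T}{7} + \frac{T^{2}}{7} + \frac{T \left(-2 - T\right)}{7}$ ($l{\left(T \right)} = \frac{\left(T^{2} + \left(-2 - T\right) T\right) + T}{7} = \frac{\left(T^{2} + T \left(-2 - T\right)\right) + T}{7} = \frac{T + T^{2} + T \left(-2 - T\right)}{7} = \frac{T}{7} + \frac{T^{2}}{7} + \frac{T \left(-2 - T\right)}{7}$)
$K = - \frac{3103522151799}{161475374}$ ($K = 3 \left(- \frac{35137}{\frac{20784}{20347} - \frac{6458}{-1447}}\right) = 3 \left(- \frac{35137}{20784 \cdot \frac{1}{20347} - - \frac{6458}{1447}}\right) = 3 \left(- \frac{35137}{\frac{20784}{20347} + \frac{6458}{1447}}\right) = 3 \left(- \frac{35137}{\frac{161475374}{29442109}}\right) = 3 \left(\left(-35137\right) \frac{29442109}{161475374}\right) = 3 \left(- \frac{1034507383933}{161475374}\right) = - \frac{3103522151799}{161475374} \approx -19220.0$)
$l{\left(-158 \right)} + K = \left(- \frac{1}{7}\right) \left(-158\right) - \frac{3103522151799}{161475374} = \frac{158}{7} - \frac{3103522151799}{161475374} = - \frac{21699141953501}{1130327618}$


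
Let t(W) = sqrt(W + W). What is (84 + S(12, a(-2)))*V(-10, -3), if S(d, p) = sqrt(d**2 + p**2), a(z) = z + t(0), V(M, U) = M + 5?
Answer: -420 - 10*sqrt(37) ≈ -480.83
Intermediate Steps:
V(M, U) = 5 + M
t(W) = sqrt(2)*sqrt(W) (t(W) = sqrt(2*W) = sqrt(2)*sqrt(W))
a(z) = z (a(z) = z + sqrt(2)*sqrt(0) = z + sqrt(2)*0 = z + 0 = z)
(84 + S(12, a(-2)))*V(-10, -3) = (84 + sqrt(12**2 + (-2)**2))*(5 - 10) = (84 + sqrt(144 + 4))*(-5) = (84 + sqrt(148))*(-5) = (84 + 2*sqrt(37))*(-5) = -420 - 10*sqrt(37)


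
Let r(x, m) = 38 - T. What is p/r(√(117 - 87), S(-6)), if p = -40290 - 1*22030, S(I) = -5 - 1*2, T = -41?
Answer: -62320/79 ≈ -788.86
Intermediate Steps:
S(I) = -7 (S(I) = -5 - 2 = -7)
p = -62320 (p = -40290 - 22030 = -62320)
r(x, m) = 79 (r(x, m) = 38 - 1*(-41) = 38 + 41 = 79)
p/r(√(117 - 87), S(-6)) = -62320/79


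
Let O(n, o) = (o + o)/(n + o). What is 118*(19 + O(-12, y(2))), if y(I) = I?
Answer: 10974/5 ≈ 2194.8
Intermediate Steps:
O(n, o) = 2*o/(n + o) (O(n, o) = (2*o)/(n + o) = 2*o/(n + o))
118*(19 + O(-12, y(2))) = 118*(19 + 2*2/(-12 + 2)) = 118*(19 + 2*2/(-10)) = 118*(19 + 2*2*(-⅒)) = 118*(19 - ⅖) = 118*(93/5) = 10974/5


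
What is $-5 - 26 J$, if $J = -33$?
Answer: $853$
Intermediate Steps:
$-5 - 26 J = -5 - -858 = -5 + 858 = 853$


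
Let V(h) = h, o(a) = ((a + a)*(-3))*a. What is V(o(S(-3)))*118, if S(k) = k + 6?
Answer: -6372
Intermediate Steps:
S(k) = 6 + k
o(a) = -6*a² (o(a) = ((2*a)*(-3))*a = (-6*a)*a = -6*a²)
V(o(S(-3)))*118 = -6*(6 - 3)²*118 = -6*3²*118 = -6*9*118 = -54*118 = -6372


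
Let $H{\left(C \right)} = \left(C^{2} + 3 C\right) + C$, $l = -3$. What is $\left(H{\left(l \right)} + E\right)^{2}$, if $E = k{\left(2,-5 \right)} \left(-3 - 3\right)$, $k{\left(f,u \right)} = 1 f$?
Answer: $225$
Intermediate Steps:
$k{\left(f,u \right)} = f$
$E = -12$ ($E = 2 \left(-3 - 3\right) = 2 \left(-6\right) = -12$)
$H{\left(C \right)} = C^{2} + 4 C$
$\left(H{\left(l \right)} + E\right)^{2} = \left(- 3 \left(4 - 3\right) - 12\right)^{2} = \left(\left(-3\right) 1 - 12\right)^{2} = \left(-3 - 12\right)^{2} = \left(-15\right)^{2} = 225$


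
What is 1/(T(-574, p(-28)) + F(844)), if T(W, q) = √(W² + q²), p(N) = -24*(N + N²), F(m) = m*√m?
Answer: 1/(2*(7*√1681297 + 844*√211)) ≈ 2.3434e-5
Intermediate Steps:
F(m) = m^(3/2)
p(N) = -24*N - 24*N²
1/(T(-574, p(-28)) + F(844)) = 1/(√((-574)² + (-24*(-28)*(1 - 28))²) + 844^(3/2)) = 1/(√(329476 + (-24*(-28)*(-27))²) + 1688*√211) = 1/(√(329476 + (-18144)²) + 1688*√211) = 1/(√(329476 + 329204736) + 1688*√211) = 1/(√329534212 + 1688*√211) = 1/(14*√1681297 + 1688*√211)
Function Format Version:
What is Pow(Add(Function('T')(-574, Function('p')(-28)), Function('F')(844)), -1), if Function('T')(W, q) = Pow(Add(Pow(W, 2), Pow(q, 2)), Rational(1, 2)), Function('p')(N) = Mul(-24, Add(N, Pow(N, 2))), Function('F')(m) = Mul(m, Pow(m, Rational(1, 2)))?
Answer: Mul(Rational(1, 2), Pow(Add(Mul(7, Pow(1681297, Rational(1, 2))), Mul(844, Pow(211, Rational(1, 2)))), -1)) ≈ 2.3434e-5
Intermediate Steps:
Function('F')(m) = Pow(m, Rational(3, 2))
Function('p')(N) = Add(Mul(-24, N), Mul(-24, Pow(N, 2)))
Pow(Add(Function('T')(-574, Function('p')(-28)), Function('F')(844)), -1) = Pow(Add(Pow(Add(Pow(-574, 2), Pow(Mul(-24, -28, Add(1, -28)), 2)), Rational(1, 2)), Pow(844, Rational(3, 2))), -1) = Pow(Add(Pow(Add(329476, Pow(Mul(-24, -28, -27), 2)), Rational(1, 2)), Mul(1688, Pow(211, Rational(1, 2)))), -1) = Pow(Add(Pow(Add(329476, Pow(-18144, 2)), Rational(1, 2)), Mul(1688, Pow(211, Rational(1, 2)))), -1) = Pow(Add(Pow(Add(329476, 329204736), Rational(1, 2)), Mul(1688, Pow(211, Rational(1, 2)))), -1) = Pow(Add(Pow(329534212, Rational(1, 2)), Mul(1688, Pow(211, Rational(1, 2)))), -1) = Pow(Add(Mul(14, Pow(1681297, Rational(1, 2))), Mul(1688, Pow(211, Rational(1, 2)))), -1)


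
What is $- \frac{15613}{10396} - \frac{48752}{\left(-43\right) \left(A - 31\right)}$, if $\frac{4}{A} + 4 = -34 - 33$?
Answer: $- \frac{37464977827}{985696740} \approx -38.009$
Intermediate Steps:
$A = - \frac{4}{71}$ ($A = \frac{4}{-4 - 67} = \frac{4}{-71} = 4 \left(- \frac{1}{71}\right) = - \frac{4}{71} \approx -0.056338$)
$- \frac{15613}{10396} - \frac{48752}{\left(-43\right) \left(A - 31\right)} = - \frac{15613}{10396} - \frac{48752}{\left(-43\right) \left(- \frac{4}{71} - 31\right)} = \left(-15613\right) \frac{1}{10396} - \frac{48752}{\left(-43\right) \left(- \frac{2205}{71}\right)} = - \frac{15613}{10396} - \frac{48752}{\frac{94815}{71}} = - \frac{15613}{10396} - \frac{3461392}{94815} = - \frac{37464977827}{985696740}$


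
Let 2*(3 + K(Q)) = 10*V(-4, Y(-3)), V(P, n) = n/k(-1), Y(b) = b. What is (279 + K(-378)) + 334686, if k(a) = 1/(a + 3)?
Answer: 334932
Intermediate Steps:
k(a) = 1/(3 + a)
V(P, n) = 2*n (V(P, n) = n/(1/(3 - 1)) = n/(1/2) = n/(½) = n*2 = 2*n)
K(Q) = -33 (K(Q) = -3 + (10*(2*(-3)))/2 = -3 + (10*(-6))/2 = -3 + (½)*(-60) = -3 - 30 = -33)
(279 + K(-378)) + 334686 = (279 - 33) + 334686 = 246 + 334686 = 334932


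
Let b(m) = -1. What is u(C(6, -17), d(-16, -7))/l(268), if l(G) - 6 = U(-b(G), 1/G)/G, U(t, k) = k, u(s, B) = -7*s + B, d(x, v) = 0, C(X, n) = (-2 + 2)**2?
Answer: 0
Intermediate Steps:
C(X, n) = 0 (C(X, n) = 0**2 = 0)
u(s, B) = B - 7*s
l(G) = 6 + G**(-2) (l(G) = 6 + 1/(G*G) = 6 + G**(-2))
u(C(6, -17), d(-16, -7))/l(268) = (0 - 7*0)/(6 + 268**(-2)) = (0 + 0)/(6 + 1/71824) = 0/(430945/71824) = 0*(71824/430945) = 0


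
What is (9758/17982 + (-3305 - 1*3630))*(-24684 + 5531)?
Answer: 1194145613018/8991 ≈ 1.3282e+8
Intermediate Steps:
(9758/17982 + (-3305 - 1*3630))*(-24684 + 5531) = (9758*(1/17982) + (-3305 - 3630))*(-19153) = (4879/8991 - 6935)*(-19153) = -62347706/8991*(-19153) = 1194145613018/8991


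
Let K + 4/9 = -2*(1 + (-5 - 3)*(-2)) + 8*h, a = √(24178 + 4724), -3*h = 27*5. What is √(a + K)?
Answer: √(-3550 + 9*√28902)/3 ≈ 14.981*I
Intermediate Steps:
h = -45 (h = -9*5 = -⅓*135 = -45)
a = √28902 ≈ 170.01
K = -3550/9 (K = -4/9 + (-2*(1 + (-5 - 3)*(-2)) + 8*(-45)) = -4/9 + (-2*(1 - 8*(-2)) - 360) = -4/9 + (-2*(1 + 16) - 360) = -4/9 + (-2*17 - 360) = -4/9 + (-34 - 360) = -4/9 - 394 = -3550/9 ≈ -394.44)
√(a + K) = √(√28902 - 3550/9) = √(-3550/9 + √28902)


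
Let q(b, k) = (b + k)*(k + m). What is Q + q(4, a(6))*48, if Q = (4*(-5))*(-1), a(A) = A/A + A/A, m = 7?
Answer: 2612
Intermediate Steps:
a(A) = 2 (a(A) = 1 + 1 = 2)
Q = 20 (Q = -20*(-1) = 20)
q(b, k) = (7 + k)*(b + k) (q(b, k) = (b + k)*(k + 7) = (b + k)*(7 + k) = (7 + k)*(b + k))
Q + q(4, a(6))*48 = 20 + (2**2 + 7*4 + 7*2 + 4*2)*48 = 20 + (4 + 28 + 14 + 8)*48 = 20 + 54*48 = 20 + 2592 = 2612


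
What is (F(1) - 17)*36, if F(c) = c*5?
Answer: -432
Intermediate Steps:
F(c) = 5*c
(F(1) - 17)*36 = (5*1 - 17)*36 = (5 - 17)*36 = -12*36 = -432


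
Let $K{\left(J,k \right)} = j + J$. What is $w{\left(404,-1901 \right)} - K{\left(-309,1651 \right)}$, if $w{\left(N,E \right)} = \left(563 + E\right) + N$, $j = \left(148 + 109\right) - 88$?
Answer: $-794$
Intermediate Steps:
$j = 169$ ($j = 257 - 88 = 169$)
$w{\left(N,E \right)} = 563 + E + N$
$K{\left(J,k \right)} = 169 + J$
$w{\left(404,-1901 \right)} - K{\left(-309,1651 \right)} = \left(563 - 1901 + 404\right) - \left(169 - 309\right) = -934 - -140 = -934 + 140 = -794$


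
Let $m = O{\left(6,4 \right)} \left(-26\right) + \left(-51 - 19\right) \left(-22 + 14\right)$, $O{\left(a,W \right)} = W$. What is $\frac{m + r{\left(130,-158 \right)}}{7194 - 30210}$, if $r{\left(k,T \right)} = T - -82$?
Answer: $- \frac{95}{5754} \approx -0.01651$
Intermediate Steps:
$r{\left(k,T \right)} = 82 + T$ ($r{\left(k,T \right)} = T + 82 = 82 + T$)
$m = 456$ ($m = 4 \left(-26\right) + \left(-51 - 19\right) \left(-22 + 14\right) = -104 - -560 = -104 + 560 = 456$)
$\frac{m + r{\left(130,-158 \right)}}{7194 - 30210} = \frac{456 + \left(82 - 158\right)}{7194 - 30210} = \frac{456 - 76}{-23016} = 380 \left(- \frac{1}{23016}\right) = - \frac{95}{5754}$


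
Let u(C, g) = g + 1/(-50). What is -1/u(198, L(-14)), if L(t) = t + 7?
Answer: 50/351 ≈ 0.14245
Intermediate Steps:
L(t) = 7 + t
u(C, g) = -1/50 + g (u(C, g) = g - 1/50 = -1/50 + g)
-1/u(198, L(-14)) = -1/(-1/50 + (7 - 14)) = -1/(-1/50 - 7) = -1/(-351/50) = -1*(-50/351) = 50/351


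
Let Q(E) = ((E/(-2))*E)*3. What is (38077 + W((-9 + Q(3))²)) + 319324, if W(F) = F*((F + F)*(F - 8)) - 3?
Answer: 8183982361/32 ≈ 2.5575e+8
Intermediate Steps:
Q(E) = -3*E²/2 (Q(E) = ((E*(-½))*E)*3 = ((-E/2)*E)*3 = -E²/2*3 = -3*E²/2)
W(F) = -3 + 2*F²*(-8 + F) (W(F) = F*((2*F)*(-8 + F)) - 3 = F*(2*F*(-8 + F)) - 3 = 2*F²*(-8 + F) - 3 = -3 + 2*F²*(-8 + F))
(38077 + W((-9 + Q(3))²)) + 319324 = (38077 + (-3 - 16*(-9 - 3/2*3²)⁴ + 2*((-9 - 3/2*3²)²)³)) + 319324 = (38077 + (-3 - 16*(-9 - 3/2*9)⁴ + 2*((-9 - 3/2*9)²)³)) + 319324 = (38077 + (-3 - 16*(-9 - 27/2)⁴ + 2*((-9 - 27/2)²)³)) + 319324 = (38077 + (-3 - 16*((-45/2)²)² + 2*((-45/2)²)³)) + 319324 = (38077 + (-3 - 16*(2025/4)² + 2*(2025/4)³)) + 319324 = (38077 + (-3 - 16*4100625/16 + 2*(8303765625/64))) + 319324 = (38077 + (-3 - 4100625 + 8303765625/32)) + 319324 = (38077 + 8172545529/32) + 319324 = 8173763993/32 + 319324 = 8183982361/32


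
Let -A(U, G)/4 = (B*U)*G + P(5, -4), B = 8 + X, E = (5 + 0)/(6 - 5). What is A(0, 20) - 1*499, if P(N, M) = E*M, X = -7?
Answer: -419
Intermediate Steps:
E = 5 (E = 5/1 = 5*1 = 5)
B = 1 (B = 8 - 7 = 1)
P(N, M) = 5*M
A(U, G) = 80 - 4*G*U (A(U, G) = -4*((1*U)*G + 5*(-4)) = -4*(U*G - 20) = -4*(G*U - 20) = -4*(-20 + G*U) = 80 - 4*G*U)
A(0, 20) - 1*499 = (80 - 4*20*0) - 1*499 = (80 + 0) - 499 = 80 - 499 = -419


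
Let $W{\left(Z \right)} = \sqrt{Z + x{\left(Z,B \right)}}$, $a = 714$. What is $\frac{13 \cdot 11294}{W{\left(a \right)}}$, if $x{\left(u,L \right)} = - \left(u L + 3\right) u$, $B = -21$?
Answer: $\frac{73411 \sqrt{669018}}{1338036} \approx 44.876$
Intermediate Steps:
$x{\left(u,L \right)} = - u \left(3 + L u\right)$ ($x{\left(u,L \right)} = - \left(L u + 3\right) u = - \left(3 + L u\right) u = - u \left(3 + L u\right)$)
$W{\left(Z \right)} = \sqrt{Z - Z \left(3 - 21 Z\right)}$
$\frac{13 \cdot 11294}{W{\left(a \right)}} = \frac{13 \cdot 11294}{\sqrt{714 \left(-2 + 21 \cdot 714\right)}} = \frac{146822}{\sqrt{714 \left(-2 + 14994\right)}} = \frac{146822}{\sqrt{714 \cdot 14992}} = \frac{146822}{\sqrt{10704288}} = \frac{146822}{4 \sqrt{669018}} = 146822 \frac{\sqrt{669018}}{2676072} = \frac{73411 \sqrt{669018}}{1338036}$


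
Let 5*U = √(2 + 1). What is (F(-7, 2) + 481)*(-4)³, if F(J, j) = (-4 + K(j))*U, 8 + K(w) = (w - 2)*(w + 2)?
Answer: -30784 + 768*√3/5 ≈ -30518.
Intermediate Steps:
U = √3/5 (U = √(2 + 1)/5 = √3/5 ≈ 0.34641)
K(w) = -8 + (-2 + w)*(2 + w) (K(w) = -8 + (w - 2)*(w + 2) = -8 + (-2 + w)*(2 + w))
F(J, j) = √3*(-16 + j²)/5 (F(J, j) = (-4 + (-12 + j²))*(√3/5) = (-16 + j²)*(√3/5) = √3*(-16 + j²)/5)
(F(-7, 2) + 481)*(-4)³ = (√3*(-16 + 2²)/5 + 481)*(-4)³ = (√3*(-16 + 4)/5 + 481)*(-64) = ((⅕)*√3*(-12) + 481)*(-64) = (-12*√3/5 + 481)*(-64) = (481 - 12*√3/5)*(-64) = -30784 + 768*√3/5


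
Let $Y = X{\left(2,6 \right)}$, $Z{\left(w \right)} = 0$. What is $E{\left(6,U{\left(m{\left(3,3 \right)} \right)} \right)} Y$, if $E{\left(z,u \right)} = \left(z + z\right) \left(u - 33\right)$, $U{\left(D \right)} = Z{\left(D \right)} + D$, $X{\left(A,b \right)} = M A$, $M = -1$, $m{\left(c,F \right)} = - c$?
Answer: $864$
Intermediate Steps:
$X{\left(A,b \right)} = - A$
$U{\left(D \right)} = D$ ($U{\left(D \right)} = 0 + D = D$)
$E{\left(z,u \right)} = 2 z \left(-33 + u\right)$
$Y = -2$ ($Y = \left(-1\right) 2 = -2$)
$E{\left(6,U{\left(m{\left(3,3 \right)} \right)} \right)} Y = 2 \cdot 6 \left(-33 - 3\right) \left(-2\right) = 2 \cdot 6 \left(-36\right) \left(-2\right) = \left(-432\right) \left(-2\right) = 864$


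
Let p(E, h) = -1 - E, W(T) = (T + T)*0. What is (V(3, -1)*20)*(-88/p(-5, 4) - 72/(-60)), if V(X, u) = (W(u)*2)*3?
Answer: 0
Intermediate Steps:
W(T) = 0 (W(T) = (2*T)*0 = 0)
V(X, u) = 0 (V(X, u) = (0*2)*3 = 0*3 = 0)
(V(3, -1)*20)*(-88/p(-5, 4) - 72/(-60)) = (0*20)*(-88/(-1 - 1*(-5)) - 72/(-60)) = 0*(-88/(-1 + 5) - 72*(-1/60)) = 0*(-88/4 + 6/5) = 0*(-88*¼ + 6/5) = 0*(-22 + 6/5) = 0*(-104/5) = 0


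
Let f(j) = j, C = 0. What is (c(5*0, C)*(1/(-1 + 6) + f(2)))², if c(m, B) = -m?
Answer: 0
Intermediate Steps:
(c(5*0, C)*(1/(-1 + 6) + f(2)))² = ((-5*0)*(1/(-1 + 6) + 2))² = ((-1*0)*(1/5 + 2))² = (0*(⅕ + 2))² = (0*(11/5))² = 0² = 0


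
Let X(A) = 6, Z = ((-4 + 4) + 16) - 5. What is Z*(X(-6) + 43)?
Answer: 539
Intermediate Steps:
Z = 11 (Z = (0 + 16) - 5 = 16 - 5 = 11)
Z*(X(-6) + 43) = 11*(6 + 43) = 11*49 = 539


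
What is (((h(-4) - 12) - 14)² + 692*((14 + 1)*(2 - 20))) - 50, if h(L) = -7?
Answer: -185801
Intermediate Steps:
(((h(-4) - 12) - 14)² + 692*((14 + 1)*(2 - 20))) - 50 = (((-7 - 12) - 14)² + 692*((14 + 1)*(2 - 20))) - 50 = ((-19 - 14)² + 692*(15*(-18))) - 50 = ((-33)² + 692*(-270)) - 50 = (1089 - 186840) - 50 = -185751 - 50 = -185801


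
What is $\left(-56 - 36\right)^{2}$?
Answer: $8464$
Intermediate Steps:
$\left(-56 - 36\right)^{2} = \left(-92\right)^{2} = 8464$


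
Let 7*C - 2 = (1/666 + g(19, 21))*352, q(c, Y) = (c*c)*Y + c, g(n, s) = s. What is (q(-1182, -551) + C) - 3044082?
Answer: -1801535568250/2331 ≈ -7.7286e+8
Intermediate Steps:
q(c, Y) = c + Y*c² (q(c, Y) = c²*Y + c = Y*c² + c = c + Y*c²)
C = 2462378/2331 (C = 2/7 + ((1/666 + 21)*352)/7 = 2/7 + ((13987/666)*352)/7 = 2/7 + (⅐)*(2461712/333) = 2/7 + 2461712/2331 = 2462378/2331 ≈ 1056.4)
(q(-1182, -551) + C) - 3044082 = (-1182*(1 - 551*(-1182)) + 2462378/2331) - 3044082 = (-1182*(1 + 651282) + 2462378/2331) - 3044082 = (-1182*651283 + 2462378/2331) - 3044082 = (-769816506 + 2462378/2331) - 3044082 = -1794439813108/2331 - 3044082 = -1801535568250/2331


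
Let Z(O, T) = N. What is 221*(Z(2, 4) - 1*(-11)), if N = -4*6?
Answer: -2873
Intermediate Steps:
N = -24
Z(O, T) = -24
221*(Z(2, 4) - 1*(-11)) = 221*(-24 - 1*(-11)) = 221*(-24 + 11) = 221*(-13) = -2873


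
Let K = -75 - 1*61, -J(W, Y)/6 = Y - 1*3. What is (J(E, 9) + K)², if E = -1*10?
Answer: 29584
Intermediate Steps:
E = -10
J(W, Y) = 18 - 6*Y (J(W, Y) = -6*(Y - 1*3) = -6*(Y - 3) = -6*(-3 + Y) = 18 - 6*Y)
K = -136 (K = -75 - 61 = -136)
(J(E, 9) + K)² = ((18 - 6*9) - 136)² = ((18 - 54) - 136)² = (-36 - 136)² = (-172)² = 29584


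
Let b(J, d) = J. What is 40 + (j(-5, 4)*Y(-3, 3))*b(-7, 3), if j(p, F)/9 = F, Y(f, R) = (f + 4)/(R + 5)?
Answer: 17/2 ≈ 8.5000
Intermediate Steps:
Y(f, R) = (4 + f)/(5 + R)
j(p, F) = 9*F
40 + (j(-5, 4)*Y(-3, 3))*b(-7, 3) = 40 + ((9*4)*((4 - 3)/(5 + 3)))*(-7) = 40 + (36*(1/8))*(-7) = 40 + (36*((⅛)*1))*(-7) = 40 + (36*(⅛))*(-7) = 40 + (9/2)*(-7) = 40 - 63/2 = 17/2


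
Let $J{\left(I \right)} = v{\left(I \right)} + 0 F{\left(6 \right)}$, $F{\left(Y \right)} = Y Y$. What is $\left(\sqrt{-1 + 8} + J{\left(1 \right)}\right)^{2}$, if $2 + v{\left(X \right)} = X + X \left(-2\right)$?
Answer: $\left(3 - \sqrt{7}\right)^{2} \approx 0.12549$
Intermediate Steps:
$F{\left(Y \right)} = Y^{2}$
$v{\left(X \right)} = -2 - X$ ($v{\left(X \right)} = -2 + \left(X + X \left(-2\right)\right) = -2 + \left(X - 2 X\right) = -2 - X$)
$J{\left(I \right)} = -2 - I$ ($J{\left(I \right)} = \left(-2 - I\right) + 0 \cdot 6^{2} = \left(-2 - I\right) + 0 \cdot 36 = \left(-2 - I\right) + 0 = -2 - I$)
$\left(\sqrt{-1 + 8} + J{\left(1 \right)}\right)^{2} = \left(\sqrt{-1 + 8} - 3\right)^{2} = \left(\sqrt{7} - 3\right)^{2} = \left(-3 + \sqrt{7}\right)^{2}$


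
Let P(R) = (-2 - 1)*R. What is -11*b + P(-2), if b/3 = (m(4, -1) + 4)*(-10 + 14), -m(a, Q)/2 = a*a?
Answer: 3702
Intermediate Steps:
m(a, Q) = -2*a**2 (m(a, Q) = -2*a*a = -2*a**2)
P(R) = -3*R
b = -336 (b = 3*((-2*4**2 + 4)*(-10 + 14)) = 3*((-2*16 + 4)*4) = 3*((-32 + 4)*4) = 3*(-28*4) = 3*(-112) = -336)
-11*b + P(-2) = -11*(-336) - 3*(-2) = 3696 + 6 = 3702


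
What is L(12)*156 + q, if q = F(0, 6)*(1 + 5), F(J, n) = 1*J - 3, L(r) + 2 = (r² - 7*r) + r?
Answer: 10902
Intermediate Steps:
L(r) = -2 + r² - 6*r (L(r) = -2 + ((r² - 7*r) + r) = -2 + (r² - 6*r) = -2 + r² - 6*r)
F(J, n) = -3 + J (F(J, n) = J - 3 = -3 + J)
q = -18 (q = (-3 + 0)*(1 + 5) = -3*6 = -18)
L(12)*156 + q = (-2 + 12² - 6*12)*156 - 18 = (-2 + 144 - 72)*156 - 18 = 70*156 - 18 = 10920 - 18 = 10902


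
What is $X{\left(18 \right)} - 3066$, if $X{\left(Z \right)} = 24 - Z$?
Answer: $-3060$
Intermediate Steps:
$X{\left(18 \right)} - 3066 = \left(24 - 18\right) - 3066 = 6 - 3066 = -3060$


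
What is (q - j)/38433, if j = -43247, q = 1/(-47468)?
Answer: 684282865/608112548 ≈ 1.1253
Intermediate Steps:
q = -1/47468 ≈ -2.1067e-5
(q - j)/38433 = (-1/47468 - 1*(-43247))/38433 = (-1/47468 + 43247)*(1/38433) = (2052848595/47468)*(1/38433) = 684282865/608112548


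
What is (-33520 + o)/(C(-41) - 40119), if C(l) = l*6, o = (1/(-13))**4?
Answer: 13874851/16708185 ≈ 0.83042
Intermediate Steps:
o = 1/28561 (o = (-1/13)**4 = 1/28561 ≈ 3.5013e-5)
C(l) = 6*l
(-33520 + o)/(C(-41) - 40119) = (-33520 + 1/28561)/(6*(-41) - 40119) = -957364719/(28561*(-246 - 40119)) = -957364719/28561/(-40365) = -957364719/28561*(-1/40365) = 13874851/16708185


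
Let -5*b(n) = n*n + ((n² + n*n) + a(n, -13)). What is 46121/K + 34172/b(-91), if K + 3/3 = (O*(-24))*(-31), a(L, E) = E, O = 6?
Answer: 38263625/11081629 ≈ 3.4529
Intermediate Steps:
K = 4463 (K = -1 + (6*(-24))*(-31) = -1 - 144*(-31) = -1 + 4464 = 4463)
b(n) = 13/5 - 3*n²/5 (b(n) = -(n*n + ((n² + n*n) - 13))/5 = -(n² + ((n² + n²) - 13))/5 = -(n² + (2*n² - 13))/5 = -(n² + (-13 + 2*n²))/5 = -(-13 + 3*n²)/5 = 13/5 - 3*n²/5)
46121/K + 34172/b(-91) = 46121/4463 + 34172/(13/5 - ⅗*(-91)²) = 46121*(1/4463) + 34172/(13/5 - ⅗*8281) = 46121/4463 + 34172/(13/5 - 24843/5) = 46121/4463 + 34172/(-4966) = 46121/4463 + 34172*(-1/4966) = 46121/4463 - 17086/2483 = 38263625/11081629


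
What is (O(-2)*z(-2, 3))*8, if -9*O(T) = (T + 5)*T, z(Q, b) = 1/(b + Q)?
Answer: 16/3 ≈ 5.3333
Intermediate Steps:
z(Q, b) = 1/(Q + b)
O(T) = -T*(5 + T)/9 (O(T) = -(T + 5)*T/9 = -(5 + T)*T/9 = -T*(5 + T)/9)
(O(-2)*z(-2, 3))*8 = ((-1/9*(-2)*(5 - 2))/(-2 + 3))*8 = (-1/9*(-2)*3/1)*8 = ((2/3)*1)*8 = (2/3)*8 = 16/3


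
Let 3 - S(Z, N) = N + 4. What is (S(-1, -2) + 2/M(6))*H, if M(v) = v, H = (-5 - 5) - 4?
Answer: -56/3 ≈ -18.667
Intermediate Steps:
S(Z, N) = -1 - N (S(Z, N) = 3 - (N + 4) = 3 - (4 + N) = 3 + (-4 - N) = -1 - N)
H = -14 (H = -10 - 4 = -14)
(S(-1, -2) + 2/M(6))*H = ((-1 - 1*(-2)) + 2/6)*(-14) = ((-1 + 2) + 2*(⅙))*(-14) = (1 + ⅓)*(-14) = (4/3)*(-14) = -56/3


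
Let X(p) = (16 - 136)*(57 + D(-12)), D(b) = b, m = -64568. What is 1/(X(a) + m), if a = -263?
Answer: -1/69968 ≈ -1.4292e-5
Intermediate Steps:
X(p) = -5400 (X(p) = (16 - 136)*(57 - 12) = -120*45 = -5400)
1/(X(a) + m) = 1/(-5400 - 64568) = 1/(-69968) = -1/69968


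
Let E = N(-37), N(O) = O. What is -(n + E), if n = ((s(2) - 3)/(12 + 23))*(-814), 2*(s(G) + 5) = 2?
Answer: -629/5 ≈ -125.80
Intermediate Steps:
s(G) = -4 (s(G) = -5 + (½)*2 = -5 + 1 = -4)
E = -37
n = 814/5 (n = ((-4 - 3)/(12 + 23))*(-814) = -7/35*(-814) = -7*1/35*(-814) = -⅕*(-814) = 814/5 ≈ 162.80)
-(n + E) = -(814/5 - 37) = -1*629/5 = -629/5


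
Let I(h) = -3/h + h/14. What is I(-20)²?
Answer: 32041/19600 ≈ 1.6347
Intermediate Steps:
I(h) = -3/h + h/14 (I(h) = -3/h + h*(1/14) = -3/h + h/14)
I(-20)² = (-3/(-20) + (1/14)*(-20))² = (-3*(-1/20) - 10/7)² = (3/20 - 10/7)² = (-179/140)² = 32041/19600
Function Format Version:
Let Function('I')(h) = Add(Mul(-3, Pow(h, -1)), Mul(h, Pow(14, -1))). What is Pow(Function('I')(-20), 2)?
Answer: Rational(32041, 19600) ≈ 1.6347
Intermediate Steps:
Function('I')(h) = Add(Mul(-3, Pow(h, -1)), Mul(Rational(1, 14), h)) (Function('I')(h) = Add(Mul(-3, Pow(h, -1)), Mul(h, Rational(1, 14))) = Add(Mul(-3, Pow(h, -1)), Mul(Rational(1, 14), h)))
Pow(Function('I')(-20), 2) = Pow(Add(Mul(-3, Pow(-20, -1)), Mul(Rational(1, 14), -20)), 2) = Pow(Add(Mul(-3, Rational(-1, 20)), Rational(-10, 7)), 2) = Pow(Add(Rational(3, 20), Rational(-10, 7)), 2) = Pow(Rational(-179, 140), 2) = Rational(32041, 19600)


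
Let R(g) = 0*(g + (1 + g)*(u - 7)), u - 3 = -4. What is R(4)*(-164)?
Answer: 0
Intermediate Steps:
u = -1 (u = 3 - 4 = -1)
R(g) = 0 (R(g) = 0*(g + (1 + g)*(-1 - 7)) = 0*(g + (1 + g)*(-8)) = 0*(g + (-8 - 8*g)) = 0*(-8 - 7*g) = 0)
R(4)*(-164) = 0*(-164) = 0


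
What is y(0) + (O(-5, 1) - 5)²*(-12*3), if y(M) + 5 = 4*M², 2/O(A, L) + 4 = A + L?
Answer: -3989/4 ≈ -997.25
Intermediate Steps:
O(A, L) = 2/(-4 + A + L) (O(A, L) = 2/(-4 + (A + L)) = 2/(-4 + A + L))
y(M) = -5 + 4*M²
y(0) + (O(-5, 1) - 5)²*(-12*3) = (-5 + 4*0²) + (2/(-4 - 5 + 1) - 5)²*(-12*3) = (-5 + 4*0) + (2/(-8) - 5)²*(-36) = (-5 + 0) + (2*(-⅛) - 5)²*(-36) = -5 + (-¼ - 5)²*(-36) = -5 + (-21/4)²*(-36) = -5 + (441/16)*(-36) = -5 - 3969/4 = -3989/4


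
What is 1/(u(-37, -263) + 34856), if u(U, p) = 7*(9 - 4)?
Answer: 1/34891 ≈ 2.8661e-5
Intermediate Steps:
u(U, p) = 35 (u(U, p) = 7*5 = 35)
1/(u(-37, -263) + 34856) = 1/(35 + 34856) = 1/34891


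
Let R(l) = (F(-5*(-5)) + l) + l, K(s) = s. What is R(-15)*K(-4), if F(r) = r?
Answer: 20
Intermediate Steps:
R(l) = 25 + 2*l (R(l) = (-5*(-5) + l) + l = (25 + l) + l = 25 + 2*l)
R(-15)*K(-4) = (25 + 2*(-15))*(-4) = (25 - 30)*(-4) = -5*(-4) = 20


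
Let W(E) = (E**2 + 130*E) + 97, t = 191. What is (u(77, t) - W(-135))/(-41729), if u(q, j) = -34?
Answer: 806/41729 ≈ 0.019315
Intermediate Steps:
W(E) = 97 + E**2 + 130*E
(u(77, t) - W(-135))/(-41729) = (-34 - (97 + (-135)**2 + 130*(-135)))/(-41729) = (-34 - (97 + 18225 - 17550))*(-1/41729) = (-34 - 1*772)*(-1/41729) = (-34 - 772)*(-1/41729) = -806*(-1/41729) = 806/41729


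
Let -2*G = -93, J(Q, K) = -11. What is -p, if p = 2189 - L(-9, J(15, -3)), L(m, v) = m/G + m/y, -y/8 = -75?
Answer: -13573093/6200 ≈ -2189.2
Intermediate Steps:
y = 600 (y = -8*(-75) = 600)
G = 93/2 (G = -½*(-93) = 93/2 ≈ 46.500)
L(m, v) = 431*m/18600 (L(m, v) = m/(93/2) + m/600 = m*(2/93) + m*(1/600) = 2*m/93 + m/600 = 431*m/18600)
p = 13573093/6200 (p = 2189 - 431*(-9)/18600 = 2189 - 1*(-1293/6200) = 2189 + 1293/6200 = 13573093/6200 ≈ 2189.2)
-p = -1*13573093/6200 = -13573093/6200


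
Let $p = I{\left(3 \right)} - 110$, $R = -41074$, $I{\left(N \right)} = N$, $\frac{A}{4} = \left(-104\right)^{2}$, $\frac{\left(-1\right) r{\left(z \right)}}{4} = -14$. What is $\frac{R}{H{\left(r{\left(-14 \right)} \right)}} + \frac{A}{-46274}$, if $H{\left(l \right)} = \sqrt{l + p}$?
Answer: $- \frac{21632}{23137} + \frac{41074 i \sqrt{51}}{51} \approx -0.93495 + 5751.5 i$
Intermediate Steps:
$r{\left(z \right)} = 56$ ($r{\left(z \right)} = \left(-4\right) \left(-14\right) = 56$)
$A = 43264$ ($A = 4 \left(-104\right)^{2} = 4 \cdot 10816 = 43264$)
$p = -107$ ($p = 3 - 110 = -107$)
$H{\left(l \right)} = \sqrt{-107 + l}$ ($H{\left(l \right)} = \sqrt{l - 107} = \sqrt{-107 + l}$)
$\frac{R}{H{\left(r{\left(-14 \right)} \right)}} + \frac{A}{-46274} = - \frac{41074}{\sqrt{-107 + 56}} + \frac{43264}{-46274} = - \frac{41074}{\sqrt{-51}} + 43264 \left(- \frac{1}{46274}\right) = - \frac{41074}{i \sqrt{51}} - \frac{21632}{23137} = - 41074 \left(- \frac{i \sqrt{51}}{51}\right) - \frac{21632}{23137} = \frac{41074 i \sqrt{51}}{51} - \frac{21632}{23137} = - \frac{21632}{23137} + \frac{41074 i \sqrt{51}}{51}$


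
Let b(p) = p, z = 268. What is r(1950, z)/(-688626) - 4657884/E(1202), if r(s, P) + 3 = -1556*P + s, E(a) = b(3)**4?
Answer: -118796533609/2065878 ≈ -57504.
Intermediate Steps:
E(a) = 81 (E(a) = 3**4 = 81)
r(s, P) = -3 + s - 1556*P (r(s, P) = -3 + (-1556*P + s) = -3 + (s - 1556*P) = -3 + s - 1556*P)
r(1950, z)/(-688626) - 4657884/E(1202) = (-3 + 1950 - 1556*268)/(-688626) - 4657884/81 = (-3 + 1950 - 417008)*(-1/688626) - 4657884*1/81 = -415061*(-1/688626) - 1552628/27 = 415061/688626 - 1552628/27 = -118796533609/2065878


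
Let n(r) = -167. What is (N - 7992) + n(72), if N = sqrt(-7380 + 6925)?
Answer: -8159 + I*sqrt(455) ≈ -8159.0 + 21.331*I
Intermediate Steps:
N = I*sqrt(455) (N = sqrt(-455) = I*sqrt(455) ≈ 21.331*I)
(N - 7992) + n(72) = (I*sqrt(455) - 7992) - 167 = (-7992 + I*sqrt(455)) - 167 = -8159 + I*sqrt(455)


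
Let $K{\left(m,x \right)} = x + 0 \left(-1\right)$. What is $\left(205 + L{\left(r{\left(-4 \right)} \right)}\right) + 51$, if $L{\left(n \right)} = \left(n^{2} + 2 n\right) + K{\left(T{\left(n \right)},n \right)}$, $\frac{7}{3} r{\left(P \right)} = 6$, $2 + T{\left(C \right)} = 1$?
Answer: $\frac{13246}{49} \approx 270.33$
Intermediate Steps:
$T{\left(C \right)} = -1$ ($T{\left(C \right)} = -2 + 1 = -1$)
$r{\left(P \right)} = \frac{18}{7}$ ($r{\left(P \right)} = \frac{3}{7} \cdot 6 = \frac{18}{7}$)
$K{\left(m,x \right)} = x$ ($K{\left(m,x \right)} = x + 0 = x$)
$L{\left(n \right)} = n^{2} + 3 n$ ($L{\left(n \right)} = \left(n^{2} + 2 n\right) + n = n^{2} + 3 n$)
$\left(205 + L{\left(r{\left(-4 \right)} \right)}\right) + 51 = \left(205 + \frac{18 \left(3 + \frac{18}{7}\right)}{7}\right) + 51 = \left(205 + \frac{18}{7} \cdot \frac{39}{7}\right) + 51 = \left(205 + \frac{702}{49}\right) + 51 = \frac{10747}{49} + 51 = \frac{13246}{49}$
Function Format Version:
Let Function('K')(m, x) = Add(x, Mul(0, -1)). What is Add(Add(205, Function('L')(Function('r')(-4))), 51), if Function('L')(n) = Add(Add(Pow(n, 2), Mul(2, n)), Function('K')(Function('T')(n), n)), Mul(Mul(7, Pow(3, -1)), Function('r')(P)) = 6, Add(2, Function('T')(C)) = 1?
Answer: Rational(13246, 49) ≈ 270.33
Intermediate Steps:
Function('T')(C) = -1 (Function('T')(C) = Add(-2, 1) = -1)
Function('r')(P) = Rational(18, 7) (Function('r')(P) = Mul(Rational(3, 7), 6) = Rational(18, 7))
Function('K')(m, x) = x (Function('K')(m, x) = Add(x, 0) = x)
Function('L')(n) = Add(Pow(n, 2), Mul(3, n)) (Function('L')(n) = Add(Add(Pow(n, 2), Mul(2, n)), n) = Add(Pow(n, 2), Mul(3, n)))
Add(Add(205, Function('L')(Function('r')(-4))), 51) = Add(Add(205, Mul(Rational(18, 7), Add(3, Rational(18, 7)))), 51) = Add(Add(205, Mul(Rational(18, 7), Rational(39, 7))), 51) = Add(Add(205, Rational(702, 49)), 51) = Add(Rational(10747, 49), 51) = Rational(13246, 49)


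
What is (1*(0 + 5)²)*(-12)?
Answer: -300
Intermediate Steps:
(1*(0 + 5)²)*(-12) = (1*5²)*(-12) = (1*25)*(-12) = 25*(-12) = -300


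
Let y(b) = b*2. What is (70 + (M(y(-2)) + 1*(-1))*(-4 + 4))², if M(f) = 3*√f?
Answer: 4900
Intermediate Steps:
y(b) = 2*b
(70 + (M(y(-2)) + 1*(-1))*(-4 + 4))² = (70 + (3*√(2*(-2)) + 1*(-1))*(-4 + 4))² = (70 + (3*√(-4) - 1)*0)² = (70 + (3*(2*I) - 1)*0)² = (70 + (6*I - 1)*0)² = (70 + (-1 + 6*I)*0)² = (70 + 0)² = 70² = 4900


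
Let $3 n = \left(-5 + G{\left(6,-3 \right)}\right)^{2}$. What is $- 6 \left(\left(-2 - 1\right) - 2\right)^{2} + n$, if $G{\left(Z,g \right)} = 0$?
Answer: $- \frac{425}{3} \approx -141.67$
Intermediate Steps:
$n = \frac{25}{3}$ ($n = \frac{\left(-5 + 0\right)^{2}}{3} = \frac{\left(-5\right)^{2}}{3} = \frac{1}{3} \cdot 25 = \frac{25}{3} \approx 8.3333$)
$- 6 \left(\left(-2 - 1\right) - 2\right)^{2} + n = - 6 \left(\left(-2 - 1\right) - 2\right)^{2} + \frac{25}{3} = - 6 \left(-3 - 2\right)^{2} + \frac{25}{3} = - 6 \left(-5\right)^{2} + \frac{25}{3} = \left(-6\right) 25 + \frac{25}{3} = -150 + \frac{25}{3} = - \frac{425}{3}$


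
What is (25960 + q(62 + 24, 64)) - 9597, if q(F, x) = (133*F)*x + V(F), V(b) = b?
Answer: 748481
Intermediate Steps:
q(F, x) = F + 133*F*x (q(F, x) = (133*F)*x + F = 133*F*x + F = F + 133*F*x)
(25960 + q(62 + 24, 64)) - 9597 = (25960 + (62 + 24)*(1 + 133*64)) - 9597 = (25960 + 86*(1 + 8512)) - 9597 = (25960 + 86*8513) - 9597 = (25960 + 732118) - 9597 = 758078 - 9597 = 748481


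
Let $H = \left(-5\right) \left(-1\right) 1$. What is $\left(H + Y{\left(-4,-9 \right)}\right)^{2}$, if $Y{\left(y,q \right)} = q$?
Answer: $16$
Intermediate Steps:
$H = 5$ ($H = 5 \cdot 1 = 5$)
$\left(H + Y{\left(-4,-9 \right)}\right)^{2} = \left(5 - 9\right)^{2} = \left(-4\right)^{2} = 16$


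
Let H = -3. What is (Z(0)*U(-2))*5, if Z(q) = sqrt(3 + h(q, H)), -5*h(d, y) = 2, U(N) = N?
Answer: -2*sqrt(65) ≈ -16.125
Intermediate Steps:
h(d, y) = -2/5 (h(d, y) = -1/5*2 = -2/5)
Z(q) = sqrt(65)/5 (Z(q) = sqrt(3 - 2/5) = sqrt(13/5) = sqrt(65)/5)
(Z(0)*U(-2))*5 = ((sqrt(65)/5)*(-2))*5 = -2*sqrt(65)/5*5 = -2*sqrt(65)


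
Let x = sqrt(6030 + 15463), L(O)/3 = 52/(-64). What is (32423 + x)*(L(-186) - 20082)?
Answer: -10419163473/16 - 321351*sqrt(21493)/16 ≈ -6.5414e+8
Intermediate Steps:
L(O) = -39/16 (L(O) = 3*(52/(-64)) = 3*(52*(-1/64)) = 3*(-13/16) = -39/16)
x = sqrt(21493) ≈ 146.60
(32423 + x)*(L(-186) - 20082) = (32423 + sqrt(21493))*(-39/16 - 20082) = (32423 + sqrt(21493))*(-321351/16) = -10419163473/16 - 321351*sqrt(21493)/16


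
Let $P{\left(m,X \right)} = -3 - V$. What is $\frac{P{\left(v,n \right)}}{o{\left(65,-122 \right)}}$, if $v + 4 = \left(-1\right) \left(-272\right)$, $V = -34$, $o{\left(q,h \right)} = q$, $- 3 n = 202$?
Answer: $\frac{31}{65} \approx 0.47692$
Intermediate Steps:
$n = - \frac{202}{3}$ ($n = \left(- \frac{1}{3}\right) 202 = - \frac{202}{3} \approx -67.333$)
$v = 268$ ($v = -4 - -272 = -4 + 272 = 268$)
$P{\left(m,X \right)} = 31$ ($P{\left(m,X \right)} = -3 - -34 = -3 + 34 = 31$)
$\frac{P{\left(v,n \right)}}{o{\left(65,-122 \right)}} = \frac{31}{65}$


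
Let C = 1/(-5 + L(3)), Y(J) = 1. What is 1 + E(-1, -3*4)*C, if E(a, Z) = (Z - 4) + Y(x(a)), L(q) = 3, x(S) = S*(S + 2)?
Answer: 17/2 ≈ 8.5000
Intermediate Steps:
x(S) = S*(2 + S)
C = -½ (C = 1/(-5 + 3) = 1/(-2) = -½ ≈ -0.50000)
E(a, Z) = -3 + Z (E(a, Z) = (Z - 4) + 1 = (-4 + Z) + 1 = -3 + Z)
1 + E(-1, -3*4)*C = 1 + (-3 - 3*4)*(-½) = 1 + (-3 - 12)*(-½) = 1 - 15*(-½) = 1 + 15/2 = 17/2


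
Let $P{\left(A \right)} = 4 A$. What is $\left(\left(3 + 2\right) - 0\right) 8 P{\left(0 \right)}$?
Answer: $0$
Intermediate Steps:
$\left(\left(3 + 2\right) - 0\right) 8 P{\left(0 \right)} = \left(\left(3 + 2\right) - 0\right) 8 \cdot 4 \cdot 0 = \left(5 + 0\right) 8 \cdot 0 = 5 \cdot 8 \cdot 0 = 40 \cdot 0 = 0$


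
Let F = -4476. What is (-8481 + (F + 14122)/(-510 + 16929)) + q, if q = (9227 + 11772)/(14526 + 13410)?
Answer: -99729765853/11761056 ≈ -8479.7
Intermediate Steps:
q = 20999/27936 ≈ 0.75168
(-8481 + (F + 14122)/(-510 + 16929)) + q = (-8481 + (-4476 + 14122)/(-510 + 16929)) + 20999/27936 = (-8481 + 9646/16419) + 20999/27936 = (-8481 + 9646*(1/16419)) + 20999/27936 = (-8481 + 742/1263) + 20999/27936 = -10710761/1263 + 20999/27936 = -99729765853/11761056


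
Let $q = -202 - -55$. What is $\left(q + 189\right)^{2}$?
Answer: $1764$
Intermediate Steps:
$q = -147$ ($q = -202 + 55 = -147$)
$\left(q + 189\right)^{2} = \left(-147 + 189\right)^{2} = 42^{2} = 1764$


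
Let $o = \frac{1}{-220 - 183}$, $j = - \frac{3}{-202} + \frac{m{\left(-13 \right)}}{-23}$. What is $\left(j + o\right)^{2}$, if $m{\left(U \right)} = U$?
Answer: $\frac{1169510310721}{3505649586244} \approx 0.33361$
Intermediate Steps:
$j = \frac{2695}{4646}$ ($j = - \frac{3}{-202} - \frac{13}{-23} = \left(-3\right) \left(- \frac{1}{202}\right) - - \frac{13}{23} = \frac{3}{202} + \frac{13}{23} = \frac{2695}{4646} \approx 0.58007$)
$o = - \frac{1}{403}$ ($o = \frac{1}{-220 - 183} = \frac{1}{-403} = - \frac{1}{403} \approx -0.0024814$)
$\left(j + o\right)^{2} = \left(\frac{2695}{4646} - \frac{1}{403}\right)^{2} = \left(\frac{1081439}{1872338}\right)^{2} = \frac{1169510310721}{3505649586244}$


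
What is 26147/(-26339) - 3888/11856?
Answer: -8591768/6505733 ≈ -1.3206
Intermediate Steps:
26147/(-26339) - 3888/11856 = 26147*(-1/26339) - 3888*1/11856 = -26147/26339 - 81/247 = -8591768/6505733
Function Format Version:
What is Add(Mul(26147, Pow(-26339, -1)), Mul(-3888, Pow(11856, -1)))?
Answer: Rational(-8591768, 6505733) ≈ -1.3206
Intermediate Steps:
Add(Mul(26147, Pow(-26339, -1)), Mul(-3888, Pow(11856, -1))) = Add(Mul(26147, Rational(-1, 26339)), Mul(-3888, Rational(1, 11856))) = Add(Rational(-26147, 26339), Rational(-81, 247)) = Rational(-8591768, 6505733)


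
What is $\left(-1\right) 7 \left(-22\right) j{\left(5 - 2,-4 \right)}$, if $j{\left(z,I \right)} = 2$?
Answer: $308$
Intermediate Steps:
$\left(-1\right) 7 \left(-22\right) j{\left(5 - 2,-4 \right)} = \left(-1\right) 7 \left(-22\right) 2 = \left(-7\right) \left(-22\right) 2 = 154 \cdot 2 = 308$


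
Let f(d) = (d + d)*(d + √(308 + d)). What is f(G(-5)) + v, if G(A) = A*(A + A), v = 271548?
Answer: 276548 + 100*√358 ≈ 2.7844e+5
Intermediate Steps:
G(A) = 2*A² (G(A) = A*(2*A) = 2*A²)
f(d) = 2*d*(d + √(308 + d)) (f(d) = (2*d)*(d + √(308 + d)) = 2*d*(d + √(308 + d)))
f(G(-5)) + v = 2*(2*(-5)²)*(2*(-5)² + √(308 + 2*(-5)²)) + 271548 = 2*(2*25)*(2*25 + √(308 + 2*25)) + 271548 = 2*50*(50 + √(308 + 50)) + 271548 = 2*50*(50 + √358) + 271548 = (5000 + 100*√358) + 271548 = 276548 + 100*√358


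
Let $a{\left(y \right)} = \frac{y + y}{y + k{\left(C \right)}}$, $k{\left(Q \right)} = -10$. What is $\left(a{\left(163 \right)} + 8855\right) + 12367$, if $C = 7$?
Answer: $\frac{3247292}{153} \approx 21224.0$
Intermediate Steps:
$a{\left(y \right)} = \frac{2 y}{-10 + y}$ ($a{\left(y \right)} = \frac{y + y}{y - 10} = \frac{2 y}{-10 + y}$)
$\left(a{\left(163 \right)} + 8855\right) + 12367 = \left(2 \cdot 163 \frac{1}{-10 + 163} + 8855\right) + 12367 = \left(2 \cdot 163 \cdot \frac{1}{153} + 8855\right) + 12367 = \left(\frac{326}{153} + 8855\right) + 12367 = \frac{1355141}{153} + 12367 = \frac{3247292}{153}$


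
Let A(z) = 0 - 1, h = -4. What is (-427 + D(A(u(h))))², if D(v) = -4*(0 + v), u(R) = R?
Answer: 178929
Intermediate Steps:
A(z) = -1
D(v) = -4*v
(-427 + D(A(u(h))))² = (-427 - 4*(-1))² = (-427 + 4)² = (-423)² = 178929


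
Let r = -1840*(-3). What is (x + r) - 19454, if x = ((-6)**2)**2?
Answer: -12638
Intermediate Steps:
r = 5520
x = 1296 (x = 36**2 = 1296)
(x + r) - 19454 = (1296 + 5520) - 19454 = 6816 - 19454 = -12638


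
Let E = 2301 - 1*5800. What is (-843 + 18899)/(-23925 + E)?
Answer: -2257/3428 ≈ -0.65840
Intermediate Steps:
E = -3499 (E = 2301 - 5800 = -3499)
(-843 + 18899)/(-23925 + E) = (-843 + 18899)/(-23925 - 3499) = 18056/(-27424) = 18056*(-1/27424) = -2257/3428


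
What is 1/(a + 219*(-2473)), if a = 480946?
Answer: -1/60641 ≈ -1.6490e-5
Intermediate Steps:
1/(a + 219*(-2473)) = 1/(480946 + 219*(-2473)) = 1/(480946 - 541587) = 1/(-60641) = -1/60641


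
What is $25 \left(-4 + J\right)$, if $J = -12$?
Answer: $-400$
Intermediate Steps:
$25 \left(-4 + J\right) = 25 \left(-4 - 12\right) = 25 \left(-16\right) = -400$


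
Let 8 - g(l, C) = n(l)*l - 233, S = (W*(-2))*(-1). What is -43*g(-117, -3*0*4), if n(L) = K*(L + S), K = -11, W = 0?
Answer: -6485260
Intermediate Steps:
S = 0 (S = (0*(-2))*(-1) = 0*(-1) = 0)
n(L) = -11*L (n(L) = -11*(L + 0) = -11*L)
g(l, C) = 241 + 11*l² (g(l, C) = 8 - ((-11*l)*l - 233) = 8 - (-11*l² - 233) = 8 - (-233 - 11*l²) = 8 + (233 + 11*l²) = 241 + 11*l²)
-43*g(-117, -3*0*4) = -43*(241 + 11*(-117)²) = -43*(241 + 11*13689) = -43*(241 + 150579) = -43*150820 = -6485260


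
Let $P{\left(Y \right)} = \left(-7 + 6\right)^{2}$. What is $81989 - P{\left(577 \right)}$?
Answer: $81988$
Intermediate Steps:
$P{\left(Y \right)} = 1$ ($P{\left(Y \right)} = \left(-1\right)^{2} = 1$)
$81989 - P{\left(577 \right)} = 81989 - 1 = 81988$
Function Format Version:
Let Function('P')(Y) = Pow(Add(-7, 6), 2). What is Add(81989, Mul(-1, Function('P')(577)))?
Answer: 81988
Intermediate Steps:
Function('P')(Y) = 1 (Function('P')(Y) = Pow(-1, 2) = 1)
Add(81989, Mul(-1, Function('P')(577))) = Add(81989, Mul(-1, 1)) = Add(81989, -1) = 81988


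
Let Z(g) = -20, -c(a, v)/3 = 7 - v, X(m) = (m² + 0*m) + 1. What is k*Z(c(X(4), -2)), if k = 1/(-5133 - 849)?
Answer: 10/2991 ≈ 0.0033434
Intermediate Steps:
X(m) = 1 + m² (X(m) = (m² + 0) + 1 = m² + 1 = 1 + m²)
k = -1/5982 (k = 1/(-5982) = -1/5982 ≈ -0.00016717)
c(a, v) = -21 + 3*v (c(a, v) = -3*(7 - v) = -21 + 3*v)
k*Z(c(X(4), -2)) = -1/5982*(-20) = 10/2991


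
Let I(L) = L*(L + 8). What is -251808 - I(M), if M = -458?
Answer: -457908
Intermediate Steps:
I(L) = L*(8 + L)
-251808 - I(M) = -251808 - (-458)*(8 - 458) = -251808 - (-458)*(-450) = -251808 - 1*206100 = -251808 - 206100 = -457908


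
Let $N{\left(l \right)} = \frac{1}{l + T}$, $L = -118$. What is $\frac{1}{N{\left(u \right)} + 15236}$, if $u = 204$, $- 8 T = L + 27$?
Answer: $\frac{1723}{26251636} \approx 6.5634 \cdot 10^{-5}$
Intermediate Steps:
$T = \frac{91}{8}$ ($T = - \frac{-118 + 27}{8} = \left(- \frac{1}{8}\right) \left(-91\right) = \frac{91}{8} \approx 11.375$)
$N{\left(l \right)} = \frac{1}{\frac{91}{8} + l}$ ($N{\left(l \right)} = \frac{1}{l + \frac{91}{8}} = \frac{1}{\frac{91}{8} + l}$)
$\frac{1}{N{\left(u \right)} + 15236} = \frac{1}{\frac{8}{91 + 8 \cdot 204} + 15236} = \frac{1}{\frac{8}{91 + 1632} + 15236} = \frac{1}{\frac{8}{1723} + 15236} = \frac{1}{\frac{26251636}{1723}} = \frac{1723}{26251636}$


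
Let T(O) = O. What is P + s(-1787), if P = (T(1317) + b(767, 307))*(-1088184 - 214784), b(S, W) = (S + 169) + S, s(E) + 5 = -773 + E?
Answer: -3934965925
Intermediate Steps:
s(E) = -778 + E (s(E) = -5 + (-773 + E) = -778 + E)
b(S, W) = 169 + 2*S (b(S, W) = (169 + S) + S = 169 + 2*S)
P = -3934963360 (P = (1317 + (169 + 2*767))*(-1088184 - 214784) = (1317 + (169 + 1534))*(-1302968) = (1317 + 1703)*(-1302968) = 3020*(-1302968) = -3934963360)
P + s(-1787) = -3934963360 + (-778 - 1787) = -3934963360 - 2565 = -3934965925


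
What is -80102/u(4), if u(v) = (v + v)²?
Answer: -40051/32 ≈ -1251.6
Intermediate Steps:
u(v) = 4*v² (u(v) = (2*v)² = 4*v²)
-80102/u(4) = -80102/(4*4²) = -80102/(4*16) = -80102/64 = -662*121/64 = -40051/32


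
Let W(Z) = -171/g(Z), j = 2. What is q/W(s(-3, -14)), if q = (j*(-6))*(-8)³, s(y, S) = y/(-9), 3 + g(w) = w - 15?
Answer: 108544/171 ≈ 634.76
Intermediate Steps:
g(w) = -18 + w (g(w) = -3 + (w - 15) = -3 + (-15 + w) = -18 + w)
s(y, S) = -y/9 (s(y, S) = y*(-⅑) = -y/9)
W(Z) = -171/(-18 + Z)
q = 6144 (q = (2*(-6))*(-8)³ = -12*(-512) = 6144)
q/W(s(-3, -14)) = 6144/((-171/(-18 - ⅑*(-3)))) = 6144/((-171/(-18 + ⅓))) = 6144/((-171/(-53/3))) = 6144/((-171*(-3/53))) = 6144/(513/53) = 6144*(53/513) = 108544/171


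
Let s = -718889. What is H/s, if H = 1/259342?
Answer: -1/186438111038 ≈ -5.3637e-12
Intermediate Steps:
H = 1/259342 ≈ 3.8559e-6
H/s = (1/259342)/(-718889) = (1/259342)*(-1/718889) = -1/186438111038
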